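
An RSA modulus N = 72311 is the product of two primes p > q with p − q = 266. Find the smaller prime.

167

Since p = q + 266, we have 72311 = q(q + 266), so q² + 266q − 72311 = 0.
Discriminant: 266² + 4·72311 = 70756 + 289244 = 360000; √360000 = 600.
q = (−266 + 600)/2 = 167, and p = q + 266 = 433.
Check: 167 · 433 = 72311.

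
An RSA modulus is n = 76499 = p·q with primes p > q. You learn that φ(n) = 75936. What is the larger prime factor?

337

φ(n) = (p−1)(q−1) = n − (p+q) + 1, so p + q = 76499 − 75936 + 1 = 564.
p and q are the roots of t² − 564t + 76499 = 0.
Discriminant: 564² − 4·76499 = 318096 − 305996 = 12100; √12100 = 110.
q = (564 − 110)/2 = 227, p = (564 + 110)/2 = 337.
Check: 227 · 337 = 76499.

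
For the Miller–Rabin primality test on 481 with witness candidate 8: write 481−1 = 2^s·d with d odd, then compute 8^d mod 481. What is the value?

31

481 − 1 = 480 = 2^5 · 15, so d = 15.
8^1 ≡ 8 (mod 481)
8^2 ≡ 8^2 = 64 ≡ 64 (mod 481)
8^4 ≡ 64^2 = 4096 ≡ 248 (mod 481)
8^8 ≡ 248^2 = 61504 ≡ 417 (mod 481)
15 = 8 + 4 + 2 + 1 in binary powers of 2.
So 8^15 ≡ 417 · 248 · 64 · 8 ≡ 31 (mod 481).
Squaring chain: 31 → 480 → 1 → 1 → 1; reaches −1, so base 8 does not prove 481 composite.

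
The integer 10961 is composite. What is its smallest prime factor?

10961 is odd.
Digit sum 17, not divisible by 3.
Ends in 1: not divisible by 5.
7: 10961 = 7·1565 + 6
11: 10961 = 11·996 + 5
13: 10961 = 13·843 + 2
17: 10961 = 17·644 + 13
19: 10961 = 19·576 + 17
23: 10961 = 23·476 + 13
29: 10961 = 29·377 + 28
31: 10961 = 31·353 + 18
37: 10961 = 37·296 + 9
41: 10961 = 41·267 + 14
43: 10961 = 43·254 + 39
47: 10961 = 47·233 + 10
53: 10961 = 53·206 + 43
59: 10961 = 59·185 + 46
61: 10961 = 61·179 + 42
67: 10961 = 67·163 + 40
71: 10961 = 71·154 + 27
73: 10961 = 73·150 + 11
79: 10961 = 79·138 + 59
83: 10961 = 83·132 + 5
89: 10961 = 89·123 + 14
97: 10961 = 97·113

97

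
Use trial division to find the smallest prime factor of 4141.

4141 is odd.
Digit sum 10, not divisible by 3.
Ends in 1: not divisible by 5.
7: 4141 = 7·591 + 4
11: 4141 = 11·376 + 5
13: 4141 = 13·318 + 7
17: 4141 = 17·243 + 10
19: 4141 = 19·217 + 18
23: 4141 = 23·180 + 1
29: 4141 = 29·142 + 23
31: 4141 = 31·133 + 18
37: 4141 = 37·111 + 34
41: 4141 = 41·101

41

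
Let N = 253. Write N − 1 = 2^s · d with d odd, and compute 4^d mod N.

9

253 − 1 = 252 = 2^2 · 63, so d = 63.
4^1 ≡ 4 (mod 253)
4^2 ≡ 4^2 = 16 ≡ 16 (mod 253)
4^4 ≡ 16^2 = 256 ≡ 3 (mod 253)
4^8 ≡ 3^2 = 9 ≡ 9 (mod 253)
4^16 ≡ 9^2 = 81 ≡ 81 (mod 253)
4^32 ≡ 81^2 = 6561 ≡ 236 (mod 253)
63 = 32 + 16 + 8 + 4 + 2 + 1 in binary powers of 2.
So 4^63 ≡ 236 · 81 · 9 · 3 · 16 · 4 ≡ 9 (mod 253).
Squaring chain: 9 → 81; never reaches −1, so base 4 is a Miller–Rabin witness that 253 is composite.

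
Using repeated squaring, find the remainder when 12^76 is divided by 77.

23

12^1 ≡ 12 (mod 77)
12^2 ≡ 12^2 = 144 ≡ 67 (mod 77)
12^4 ≡ 67^2 = 4489 ≡ 23 (mod 77)
12^8 ≡ 23^2 = 529 ≡ 67 (mod 77)
12^16 ≡ 67^2 = 4489 ≡ 23 (mod 77)
12^32 ≡ 23^2 = 529 ≡ 67 (mod 77)
12^64 ≡ 67^2 = 4489 ≡ 23 (mod 77)
76 = 64 + 8 + 4 in binary powers of 2.
So 12^76 ≡ 23 · 67 · 23 ≡ 23 (mod 77).
Since 23 ≠ 1, base 12 is a Fermat witness: 77 is composite.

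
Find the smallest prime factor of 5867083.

73

5867083 is odd.
Digit sum 37, not divisible by 3.
Ends in 3: not divisible by 5.
7: 5867083 = 7·838154 + 5
11: 5867083 = 11·533371 + 2
13: 5867083 = 13·451314 + 1
17: 5867083 = 17·345122 + 9
19: 5867083 = 19·308793 + 16
23: 5867083 = 23·255090 + 13
29: 5867083 = 29·202313 + 6
31: 5867083 = 31·189260 + 23
37: 5867083 = 37·158569 + 30
41: 5867083 = 41·143099 + 24
43: 5867083 = 43·136443 + 34
47: 5867083 = 47·124831 + 26
53: 5867083 = 53·110699 + 36
59: 5867083 = 59·99442 + 5
61: 5867083 = 61·96181 + 42
67: 5867083 = 67·87568 + 27
71: 5867083 = 71·82634 + 69
73: 5867083 = 73·80371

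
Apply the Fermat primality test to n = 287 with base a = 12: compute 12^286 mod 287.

282

12^1 ≡ 12 (mod 287)
12^2 ≡ 12^2 = 144 ≡ 144 (mod 287)
12^4 ≡ 144^2 = 20736 ≡ 72 (mod 287)
12^8 ≡ 72^2 = 5184 ≡ 18 (mod 287)
12^16 ≡ 18^2 = 324 ≡ 37 (mod 287)
12^32 ≡ 37^2 = 1369 ≡ 221 (mod 287)
12^64 ≡ 221^2 = 48841 ≡ 51 (mod 287)
12^128 ≡ 51^2 = 2601 ≡ 18 (mod 287)
12^256 ≡ 18^2 = 324 ≡ 37 (mod 287)
286 = 256 + 16 + 8 + 4 + 2 in binary powers of 2.
So 12^286 ≡ 37 · 37 · 18 · 72 · 144 ≡ 282 (mod 287).
Since 282 ≠ 1, base 12 is a Fermat witness: 287 is composite.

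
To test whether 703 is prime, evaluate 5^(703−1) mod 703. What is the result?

5^1 ≡ 5 (mod 703)
5^2 ≡ 5^2 = 25 ≡ 25 (mod 703)
5^4 ≡ 25^2 = 625 ≡ 625 (mod 703)
5^8 ≡ 625^2 = 390625 ≡ 460 (mod 703)
5^16 ≡ 460^2 = 211600 ≡ 700 (mod 703)
5^32 ≡ 700^2 = 490000 ≡ 9 (mod 703)
5^64 ≡ 9^2 = 81 ≡ 81 (mod 703)
5^128 ≡ 81^2 = 6561 ≡ 234 (mod 703)
5^256 ≡ 234^2 = 54756 ≡ 625 (mod 703)
5^512 ≡ 625^2 = 390625 ≡ 460 (mod 703)
702 = 512 + 128 + 32 + 16 + 8 + 4 + 2 in binary powers of 2.
So 5^702 ≡ 460 · 234 · 9 · 700 · 460 · 625 · 25 ≡ 628 (mod 703).
Since 628 ≠ 1, base 5 is a Fermat witness: 703 is composite.

628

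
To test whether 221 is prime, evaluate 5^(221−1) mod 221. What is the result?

157

5^1 ≡ 5 (mod 221)
5^2 ≡ 5^2 = 25 ≡ 25 (mod 221)
5^4 ≡ 25^2 = 625 ≡ 183 (mod 221)
5^8 ≡ 183^2 = 33489 ≡ 118 (mod 221)
5^16 ≡ 118^2 = 13924 ≡ 1 (mod 221)
5^32 ≡ 1^2 = 1 ≡ 1 (mod 221)
5^64 ≡ 1^2 = 1 ≡ 1 (mod 221)
5^128 ≡ 1^2 = 1 ≡ 1 (mod 221)
220 = 128 + 64 + 16 + 8 + 4 in binary powers of 2.
So 5^220 ≡ 1 · 1 · 1 · 118 · 183 ≡ 157 (mod 221).
Since 157 ≠ 1, base 5 is a Fermat witness: 221 is composite.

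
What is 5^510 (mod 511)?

5^1 ≡ 5 (mod 511)
5^2 ≡ 5^2 = 25 ≡ 25 (mod 511)
5^4 ≡ 25^2 = 625 ≡ 114 (mod 511)
5^8 ≡ 114^2 = 12996 ≡ 221 (mod 511)
5^16 ≡ 221^2 = 48841 ≡ 296 (mod 511)
5^32 ≡ 296^2 = 87616 ≡ 235 (mod 511)
5^64 ≡ 235^2 = 55225 ≡ 37 (mod 511)
5^128 ≡ 37^2 = 1369 ≡ 347 (mod 511)
5^256 ≡ 347^2 = 120409 ≡ 324 (mod 511)
510 = 256 + 128 + 64 + 32 + 16 + 8 + 4 + 2 in binary powers of 2.
So 5^510 ≡ 324 · 347 · 37 · 235 · 296 · 221 · 114 · 25 ≡ 295 (mod 511).
Since 295 ≠ 1, base 5 is a Fermat witness: 511 is composite.

295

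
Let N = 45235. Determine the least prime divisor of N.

45235 is odd.
Digit sum 19, not divisible by 3.
Ends in 5: divisible by 5.

5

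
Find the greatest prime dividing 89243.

61

89243 = 7 · 12749
12749 = 11 · 1159
1159 = 19 · 61
61 is prime.
So 89243 = 7 · 11 · 19 · 61; the largest prime factor is 61.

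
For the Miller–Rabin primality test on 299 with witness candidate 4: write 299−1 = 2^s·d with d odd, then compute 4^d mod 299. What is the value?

140

299 − 1 = 298 = 2^1 · 149, so d = 149.
4^1 ≡ 4 (mod 299)
4^2 ≡ 4^2 = 16 ≡ 16 (mod 299)
4^4 ≡ 16^2 = 256 ≡ 256 (mod 299)
4^8 ≡ 256^2 = 65536 ≡ 55 (mod 299)
4^16 ≡ 55^2 = 3025 ≡ 35 (mod 299)
4^32 ≡ 35^2 = 1225 ≡ 29 (mod 299)
4^64 ≡ 29^2 = 841 ≡ 243 (mod 299)
4^128 ≡ 243^2 = 59049 ≡ 146 (mod 299)
149 = 128 + 16 + 4 + 1 in binary powers of 2.
So 4^149 ≡ 146 · 35 · 256 · 4 ≡ 140 (mod 299).
Squaring chain: 140; never reaches −1, so base 4 is a Miller–Rabin witness that 299 is composite.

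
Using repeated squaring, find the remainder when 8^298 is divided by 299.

77

8^1 ≡ 8 (mod 299)
8^2 ≡ 8^2 = 64 ≡ 64 (mod 299)
8^4 ≡ 64^2 = 4096 ≡ 209 (mod 299)
8^8 ≡ 209^2 = 43681 ≡ 27 (mod 299)
8^16 ≡ 27^2 = 729 ≡ 131 (mod 299)
8^32 ≡ 131^2 = 17161 ≡ 118 (mod 299)
8^64 ≡ 118^2 = 13924 ≡ 170 (mod 299)
8^128 ≡ 170^2 = 28900 ≡ 196 (mod 299)
8^256 ≡ 196^2 = 38416 ≡ 144 (mod 299)
298 = 256 + 32 + 8 + 2 in binary powers of 2.
So 8^298 ≡ 144 · 118 · 27 · 64 ≡ 77 (mod 299).
Since 77 ≠ 1, base 8 is a Fermat witness: 299 is composite.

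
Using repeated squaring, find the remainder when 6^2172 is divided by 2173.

1849

6^1 ≡ 6 (mod 2173)
6^2 ≡ 6^2 = 36 ≡ 36 (mod 2173)
6^4 ≡ 36^2 = 1296 ≡ 1296 (mod 2173)
6^8 ≡ 1296^2 = 1679616 ≡ 2060 (mod 2173)
6^16 ≡ 2060^2 = 4243600 ≡ 1904 (mod 2173)
6^32 ≡ 1904^2 = 3625216 ≡ 652 (mod 2173)
6^64 ≡ 652^2 = 425104 ≡ 1369 (mod 2173)
6^128 ≡ 1369^2 = 1874161 ≡ 1035 (mod 2173)
6^256 ≡ 1035^2 = 1071225 ≡ 2109 (mod 2173)
6^512 ≡ 2109^2 = 4447881 ≡ 1923 (mod 2173)
6^1024 ≡ 1923^2 = 3697929 ≡ 1656 (mod 2173)
6^2048 ≡ 1656^2 = 2742336 ≡ 10 (mod 2173)
2172 = 2048 + 64 + 32 + 16 + 8 + 4 in binary powers of 2.
So 6^2172 ≡ 10 · 1369 · 652 · 1904 · 2060 · 1296 ≡ 1849 (mod 2173).
Since 1849 ≠ 1, base 6 is a Fermat witness: 2173 is composite.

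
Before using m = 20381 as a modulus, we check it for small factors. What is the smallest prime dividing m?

20381 is odd.
Digit sum 14, not divisible by 3.
Ends in 1: not divisible by 5.
7: 20381 = 7·2911 + 4
11: 20381 = 11·1852 + 9
13: 20381 = 13·1567 + 10
17: 20381 = 17·1198 + 15
19: 20381 = 19·1072 + 13
23: 20381 = 23·886 + 3
29: 20381 = 29·702 + 23
31: 20381 = 31·657 + 14
37: 20381 = 37·550 + 31
41: 20381 = 41·497 + 4
43: 20381 = 43·473 + 42
47: 20381 = 47·433 + 30
53: 20381 = 53·384 + 29
59: 20381 = 59·345 + 26
61: 20381 = 61·334 + 7
67: 20381 = 67·304 + 13
71: 20381 = 71·287 + 4
73: 20381 = 73·279 + 14
79: 20381 = 79·257 + 78
83: 20381 = 83·245 + 46
89: 20381 = 89·229

89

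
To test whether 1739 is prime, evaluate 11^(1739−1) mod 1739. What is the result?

11^1 ≡ 11 (mod 1739)
11^2 ≡ 11^2 = 121 ≡ 121 (mod 1739)
11^4 ≡ 121^2 = 14641 ≡ 729 (mod 1739)
11^8 ≡ 729^2 = 531441 ≡ 1046 (mod 1739)
11^16 ≡ 1046^2 = 1094116 ≡ 285 (mod 1739)
11^32 ≡ 285^2 = 81225 ≡ 1231 (mod 1739)
11^64 ≡ 1231^2 = 1515361 ≡ 692 (mod 1739)
11^128 ≡ 692^2 = 478864 ≡ 639 (mod 1739)
11^256 ≡ 639^2 = 408321 ≡ 1395 (mod 1739)
11^512 ≡ 1395^2 = 1946025 ≡ 84 (mod 1739)
11^1024 ≡ 84^2 = 7056 ≡ 100 (mod 1739)
1738 = 1024 + 512 + 128 + 64 + 8 + 2 in binary powers of 2.
So 11^1738 ≡ 100 · 84 · 639 · 692 · 1046 · 121 ≡ 1062 (mod 1739).
Since 1062 ≠ 1, base 11 is a Fermat witness: 1739 is composite.

1062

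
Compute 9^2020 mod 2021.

1358

9^1 ≡ 9 (mod 2021)
9^2 ≡ 9^2 = 81 ≡ 81 (mod 2021)
9^4 ≡ 81^2 = 6561 ≡ 498 (mod 2021)
9^8 ≡ 498^2 = 248004 ≡ 1442 (mod 2021)
9^16 ≡ 1442^2 = 2079364 ≡ 1776 (mod 2021)
9^32 ≡ 1776^2 = 3154176 ≡ 1416 (mod 2021)
9^64 ≡ 1416^2 = 2005056 ≡ 224 (mod 2021)
9^128 ≡ 224^2 = 50176 ≡ 1672 (mod 2021)
9^256 ≡ 1672^2 = 2795584 ≡ 541 (mod 2021)
9^512 ≡ 541^2 = 292681 ≡ 1657 (mod 2021)
9^1024 ≡ 1657^2 = 2745649 ≡ 1131 (mod 2021)
2020 = 1024 + 512 + 256 + 128 + 64 + 32 + 4 in binary powers of 2.
So 9^2020 ≡ 1131 · 1657 · 541 · 1672 · 224 · 1416 · 498 ≡ 1358 (mod 2021).
Since 1358 ≠ 1, base 9 is a Fermat witness: 2021 is composite.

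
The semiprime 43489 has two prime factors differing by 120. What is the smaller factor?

157

Since p = q + 120, we have 43489 = q(q + 120), so q² + 120q − 43489 = 0.
Discriminant: 120² + 4·43489 = 14400 + 173956 = 188356; √188356 = 434.
q = (−120 + 434)/2 = 157, and p = q + 120 = 277.
Check: 157 · 277 = 43489.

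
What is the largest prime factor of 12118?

12118 = 2 · 6059
6059 = 73 · 83
83 is prime.
So 12118 = 2 · 73 · 83; the largest prime factor is 83.

83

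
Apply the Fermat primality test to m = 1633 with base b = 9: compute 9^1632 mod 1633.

1294

9^1 ≡ 9 (mod 1633)
9^2 ≡ 9^2 = 81 ≡ 81 (mod 1633)
9^4 ≡ 81^2 = 6561 ≡ 29 (mod 1633)
9^8 ≡ 29^2 = 841 ≡ 841 (mod 1633)
9^16 ≡ 841^2 = 707281 ≡ 192 (mod 1633)
9^32 ≡ 192^2 = 36864 ≡ 938 (mod 1633)
9^64 ≡ 938^2 = 879844 ≡ 1290 (mod 1633)
9^128 ≡ 1290^2 = 1664100 ≡ 73 (mod 1633)
9^256 ≡ 73^2 = 5329 ≡ 430 (mod 1633)
9^512 ≡ 430^2 = 184900 ≡ 371 (mod 1633)
9^1024 ≡ 371^2 = 137641 ≡ 469 (mod 1633)
1632 = 1024 + 512 + 64 + 32 in binary powers of 2.
So 9^1632 ≡ 469 · 371 · 1290 · 938 ≡ 1294 (mod 1633).
Since 1294 ≠ 1, base 9 is a Fermat witness: 1633 is composite.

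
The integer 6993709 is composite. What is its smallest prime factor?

89

6993709 is odd.
Digit sum 43, not divisible by 3.
Ends in 9: not divisible by 5.
7: 6993709 = 7·999101 + 2
11: 6993709 = 11·635791 + 8
13: 6993709 = 13·537977 + 8
17: 6993709 = 17·411394 + 11
19: 6993709 = 19·368089 + 18
23: 6993709 = 23·304074 + 7
29: 6993709 = 29·241162 + 11
31: 6993709 = 31·225603 + 16
37: 6993709 = 37·189019 + 6
41: 6993709 = 41·170578 + 11
43: 6993709 = 43·162644 + 17
47: 6993709 = 47·148802 + 15
53: 6993709 = 53·131956 + 41
59: 6993709 = 59·118537 + 26
61: 6993709 = 61·114650 + 59
67: 6993709 = 67·104383 + 48
71: 6993709 = 71·98502 + 67
73: 6993709 = 73·95804 + 17
79: 6993709 = 79·88527 + 76
83: 6993709 = 83·84261 + 46
89: 6993709 = 89·78581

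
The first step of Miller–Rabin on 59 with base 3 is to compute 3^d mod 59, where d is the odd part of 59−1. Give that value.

1

59 − 1 = 58 = 2^1 · 29, so d = 29.
3^1 ≡ 3 (mod 59)
3^2 ≡ 3^2 = 9 ≡ 9 (mod 59)
3^4 ≡ 9^2 = 81 ≡ 22 (mod 59)
3^8 ≡ 22^2 = 484 ≡ 12 (mod 59)
3^16 ≡ 12^2 = 144 ≡ 26 (mod 59)
29 = 16 + 8 + 4 + 1 in binary powers of 2.
So 3^29 ≡ 26 · 12 · 22 · 3 ≡ 1 (mod 59).
Since 3^d ≡ 1 (mod 59), base 3 does not prove 59 composite.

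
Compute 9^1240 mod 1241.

137

9^1 ≡ 9 (mod 1241)
9^2 ≡ 9^2 = 81 ≡ 81 (mod 1241)
9^4 ≡ 81^2 = 6561 ≡ 356 (mod 1241)
9^8 ≡ 356^2 = 126736 ≡ 154 (mod 1241)
9^16 ≡ 154^2 = 23716 ≡ 137 (mod 1241)
9^32 ≡ 137^2 = 18769 ≡ 154 (mod 1241)
9^64 ≡ 154^2 = 23716 ≡ 137 (mod 1241)
9^128 ≡ 137^2 = 18769 ≡ 154 (mod 1241)
9^256 ≡ 154^2 = 23716 ≡ 137 (mod 1241)
9^512 ≡ 137^2 = 18769 ≡ 154 (mod 1241)
9^1024 ≡ 154^2 = 23716 ≡ 137 (mod 1241)
1240 = 1024 + 128 + 64 + 16 + 8 in binary powers of 2.
So 9^1240 ≡ 137 · 154 · 137 · 137 · 154 ≡ 137 (mod 1241).
Since 137 ≠ 1, base 9 is a Fermat witness: 1241 is composite.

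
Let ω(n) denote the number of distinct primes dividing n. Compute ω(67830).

67830 = 2 · 33915
33915 = 3 · 11305
11305 = 5 · 2261
2261 = 7 · 323
323 = 17 · 19
67830 = 2 · 3 · 5 · 7 · 17 · 19, which has 6 distinct prime factors.

6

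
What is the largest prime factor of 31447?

59

31447 = 13 · 2419
2419 = 41 · 59
59 is prime.
So 31447 = 13 · 41 · 59; the largest prime factor is 59.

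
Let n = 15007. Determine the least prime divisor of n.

15007 is odd.
Digit sum 13, not divisible by 3.
Ends in 7: not divisible by 5.
7: 15007 = 7·2143 + 6
11: 15007 = 11·1364 + 3
13: 15007 = 13·1154 + 5
17: 15007 = 17·882 + 13
19: 15007 = 19·789 + 16
23: 15007 = 23·652 + 11
29: 15007 = 29·517 + 14
31: 15007 = 31·484 + 3
37: 15007 = 37·405 + 22
41: 15007 = 41·366 + 1
43: 15007 = 43·349

43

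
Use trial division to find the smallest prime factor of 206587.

206587 is odd.
Digit sum 28, not divisible by 3.
Ends in 7: not divisible by 5.
7: 206587 = 7·29512 + 3
11: 206587 = 11·18780 + 7
13: 206587 = 13·15891 + 4
17: 206587 = 17·12152 + 3
19: 206587 = 19·10873

19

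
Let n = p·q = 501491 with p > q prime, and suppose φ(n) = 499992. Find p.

997

φ(n) = (p−1)(q−1) = n − (p+q) + 1, so p + q = 501491 − 499992 + 1 = 1500.
p and q are the roots of t² − 1500t + 501491 = 0.
Discriminant: 1500² − 4·501491 = 2250000 − 2005964 = 244036; √244036 = 494.
q = (1500 − 494)/2 = 503, p = (1500 + 494)/2 = 997.
Check: 503 · 997 = 501491.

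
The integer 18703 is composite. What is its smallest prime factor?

59

18703 is odd.
Digit sum 19, not divisible by 3.
Ends in 3: not divisible by 5.
7: 18703 = 7·2671 + 6
11: 18703 = 11·1700 + 3
13: 18703 = 13·1438 + 9
17: 18703 = 17·1100 + 3
19: 18703 = 19·984 + 7
23: 18703 = 23·813 + 4
29: 18703 = 29·644 + 27
31: 18703 = 31·603 + 10
37: 18703 = 37·505 + 18
41: 18703 = 41·456 + 7
43: 18703 = 43·434 + 41
47: 18703 = 47·397 + 44
53: 18703 = 53·352 + 47
59: 18703 = 59·317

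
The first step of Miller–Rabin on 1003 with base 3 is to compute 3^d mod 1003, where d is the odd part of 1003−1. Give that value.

1003 − 1 = 1002 = 2^1 · 501, so d = 501.
3^1 ≡ 3 (mod 1003)
3^2 ≡ 3^2 = 9 ≡ 9 (mod 1003)
3^4 ≡ 9^2 = 81 ≡ 81 (mod 1003)
3^8 ≡ 81^2 = 6561 ≡ 543 (mod 1003)
3^16 ≡ 543^2 = 294849 ≡ 970 (mod 1003)
3^32 ≡ 970^2 = 940900 ≡ 86 (mod 1003)
3^64 ≡ 86^2 = 7396 ≡ 375 (mod 1003)
3^128 ≡ 375^2 = 140625 ≡ 205 (mod 1003)
3^256 ≡ 205^2 = 42025 ≡ 902 (mod 1003)
501 = 256 + 128 + 64 + 32 + 16 + 4 + 1 in binary powers of 2.
So 3^501 ≡ 902 · 205 · 375 · 86 · 970 · 81 · 3 ≡ 838 (mod 1003).
Squaring chain: 838; never reaches −1, so base 3 is a Miller–Rabin witness that 1003 is composite.

838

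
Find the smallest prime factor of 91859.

91859 is odd.
Digit sum 32, not divisible by 3.
Ends in 9: not divisible by 5.
7: 91859 = 7·13122 + 5
11: 91859 = 11·8350 + 9
13: 91859 = 13·7066 + 1
17: 91859 = 17·5403 + 8
19: 91859 = 19·4834 + 13
23: 91859 = 23·3993 + 20
29: 91859 = 29·3167 + 16
31: 91859 = 31·2963 + 6
37: 91859 = 37·2482 + 25
41: 91859 = 41·2240 + 19
43: 91859 = 43·2136 + 11
47: 91859 = 47·1954 + 21
53: 91859 = 53·1733 + 10
59: 91859 = 59·1556 + 55
61: 91859 = 61·1505 + 54
67: 91859 = 67·1371 + 2
71: 91859 = 71·1293 + 56
73: 91859 = 73·1258 + 25
79: 91859 = 79·1162 + 61
83: 91859 = 83·1106 + 61
89: 91859 = 89·1032 + 11
97: 91859 = 97·947

97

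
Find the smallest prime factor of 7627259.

7627259 is odd.
Digit sum 38, not divisible by 3.
Ends in 9: not divisible by 5.
7: 7627259 = 7·1089608 + 3
11: 7627259 = 11·693387 + 2
13: 7627259 = 13·586712 + 3
17: 7627259 = 17·448662 + 5
19: 7627259 = 19·401434 + 13
23: 7627259 = 23·331619 + 22
29: 7627259 = 29·263008 + 27
31: 7627259 = 31·246040 + 19
37: 7627259 = 37·206142 + 5
41: 7627259 = 41·186030 + 29
43: 7627259 = 43·177378 + 5
47: 7627259 = 47·162282 + 5
53: 7627259 = 53·143910 + 29
59: 7627259 = 59·129275 + 34
61: 7627259 = 61·125037 + 2
67: 7627259 = 67·113839 + 46
71: 7627259 = 71·107426 + 13
73: 7627259 = 73·104483

73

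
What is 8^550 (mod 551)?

486

8^1 ≡ 8 (mod 551)
8^2 ≡ 8^2 = 64 ≡ 64 (mod 551)
8^4 ≡ 64^2 = 4096 ≡ 239 (mod 551)
8^8 ≡ 239^2 = 57121 ≡ 368 (mod 551)
8^16 ≡ 368^2 = 135424 ≡ 429 (mod 551)
8^32 ≡ 429^2 = 184041 ≡ 7 (mod 551)
8^64 ≡ 7^2 = 49 ≡ 49 (mod 551)
8^128 ≡ 49^2 = 2401 ≡ 197 (mod 551)
8^256 ≡ 197^2 = 38809 ≡ 239 (mod 551)
8^512 ≡ 239^2 = 57121 ≡ 368 (mod 551)
550 = 512 + 32 + 4 + 2 in binary powers of 2.
So 8^550 ≡ 368 · 7 · 239 · 64 ≡ 486 (mod 551).
Since 486 ≠ 1, base 8 is a Fermat witness: 551 is composite.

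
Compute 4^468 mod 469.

4^1 ≡ 4 (mod 469)
4^2 ≡ 4^2 = 16 ≡ 16 (mod 469)
4^4 ≡ 16^2 = 256 ≡ 256 (mod 469)
4^8 ≡ 256^2 = 65536 ≡ 345 (mod 469)
4^16 ≡ 345^2 = 119025 ≡ 368 (mod 469)
4^32 ≡ 368^2 = 135424 ≡ 352 (mod 469)
4^64 ≡ 352^2 = 123904 ≡ 88 (mod 469)
4^128 ≡ 88^2 = 7744 ≡ 240 (mod 469)
4^256 ≡ 240^2 = 57600 ≡ 382 (mod 469)
468 = 256 + 128 + 64 + 16 + 4 in binary powers of 2.
So 4^468 ≡ 382 · 240 · 88 · 368 · 256 ≡ 344 (mod 469).
Since 344 ≠ 1, base 4 is a Fermat witness: 469 is composite.

344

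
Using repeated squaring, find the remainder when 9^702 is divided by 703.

1

9^1 ≡ 9 (mod 703)
9^2 ≡ 9^2 = 81 ≡ 81 (mod 703)
9^4 ≡ 81^2 = 6561 ≡ 234 (mod 703)
9^8 ≡ 234^2 = 54756 ≡ 625 (mod 703)
9^16 ≡ 625^2 = 390625 ≡ 460 (mod 703)
9^32 ≡ 460^2 = 211600 ≡ 700 (mod 703)
9^64 ≡ 700^2 = 490000 ≡ 9 (mod 703)
9^128 ≡ 9^2 = 81 ≡ 81 (mod 703)
9^256 ≡ 81^2 = 6561 ≡ 234 (mod 703)
9^512 ≡ 234^2 = 54756 ≡ 625 (mod 703)
702 = 512 + 128 + 32 + 16 + 8 + 4 + 2 in binary powers of 2.
So 9^702 ≡ 625 · 81 · 700 · 460 · 625 · 234 · 81 ≡ 1 (mod 703).
Since the result is 1, base 9 gives no evidence that 703 is composite.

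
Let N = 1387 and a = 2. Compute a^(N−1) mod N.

1

2^1 ≡ 2 (mod 1387)
2^2 ≡ 2^2 = 4 ≡ 4 (mod 1387)
2^4 ≡ 4^2 = 16 ≡ 16 (mod 1387)
2^8 ≡ 16^2 = 256 ≡ 256 (mod 1387)
2^16 ≡ 256^2 = 65536 ≡ 347 (mod 1387)
2^32 ≡ 347^2 = 120409 ≡ 1127 (mod 1387)
2^64 ≡ 1127^2 = 1270129 ≡ 1024 (mod 1387)
2^128 ≡ 1024^2 = 1048576 ≡ 4 (mod 1387)
2^256 ≡ 4^2 = 16 ≡ 16 (mod 1387)
2^512 ≡ 16^2 = 256 ≡ 256 (mod 1387)
2^1024 ≡ 256^2 = 65536 ≡ 347 (mod 1387)
1386 = 1024 + 256 + 64 + 32 + 8 + 2 in binary powers of 2.
So 2^1386 ≡ 347 · 16 · 1024 · 1127 · 256 · 4 ≡ 1 (mod 1387).
Since the result is 1, base 2 gives no evidence that 1387 is composite.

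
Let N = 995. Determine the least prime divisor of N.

5

995 is odd.
Digit sum 23, not divisible by 3.
Ends in 5: divisible by 5.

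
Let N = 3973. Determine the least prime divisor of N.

3973 is odd.
Digit sum 22, not divisible by 3.
Ends in 3: not divisible by 5.
7: 3973 = 7·567 + 4
11: 3973 = 11·361 + 2
13: 3973 = 13·305 + 8
17: 3973 = 17·233 + 12
19: 3973 = 19·209 + 2
23: 3973 = 23·172 + 17
29: 3973 = 29·137

29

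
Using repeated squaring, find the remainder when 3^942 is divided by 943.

3^1 ≡ 3 (mod 943)
3^2 ≡ 3^2 = 9 ≡ 9 (mod 943)
3^4 ≡ 9^2 = 81 ≡ 81 (mod 943)
3^8 ≡ 81^2 = 6561 ≡ 903 (mod 943)
3^16 ≡ 903^2 = 815409 ≡ 657 (mod 943)
3^32 ≡ 657^2 = 431649 ≡ 698 (mod 943)
3^64 ≡ 698^2 = 487204 ≡ 616 (mod 943)
3^128 ≡ 616^2 = 379456 ≡ 370 (mod 943)
3^256 ≡ 370^2 = 136900 ≡ 165 (mod 943)
3^512 ≡ 165^2 = 27225 ≡ 821 (mod 943)
942 = 512 + 256 + 128 + 32 + 8 + 4 + 2 in binary powers of 2.
So 3^942 ≡ 821 · 165 · 370 · 698 · 903 · 81 · 9 ≡ 278 (mod 943).
Since 278 ≠ 1, base 3 is a Fermat witness: 943 is composite.

278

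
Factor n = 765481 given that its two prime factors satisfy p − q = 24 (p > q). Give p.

887

Since p = q + 24, we have 765481 = q(q + 24), so q² + 24q − 765481 = 0.
Discriminant: 24² + 4·765481 = 576 + 3061924 = 3062500; √3062500 = 1750.
q = (−24 + 1750)/2 = 863, and p = q + 24 = 887.
Check: 863 · 887 = 765481.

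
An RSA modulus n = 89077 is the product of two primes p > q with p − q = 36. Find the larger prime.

317

Since p = q + 36, we have 89077 = q(q + 36), so q² + 36q − 89077 = 0.
Discriminant: 36² + 4·89077 = 1296 + 356308 = 357604; √357604 = 598.
q = (−36 + 598)/2 = 281, and p = q + 36 = 317.
Check: 281 · 317 = 89077.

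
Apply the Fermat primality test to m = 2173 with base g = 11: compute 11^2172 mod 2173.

11^1 ≡ 11 (mod 2173)
11^2 ≡ 11^2 = 121 ≡ 121 (mod 2173)
11^4 ≡ 121^2 = 14641 ≡ 1603 (mod 2173)
11^8 ≡ 1603^2 = 2569609 ≡ 1123 (mod 2173)
11^16 ≡ 1123^2 = 1261129 ≡ 789 (mod 2173)
11^32 ≡ 789^2 = 622521 ≡ 1043 (mod 2173)
11^64 ≡ 1043^2 = 1087849 ≡ 1349 (mod 2173)
11^128 ≡ 1349^2 = 1819801 ≡ 1000 (mod 2173)
11^256 ≡ 1000^2 = 1000000 ≡ 420 (mod 2173)
11^512 ≡ 420^2 = 176400 ≡ 387 (mod 2173)
11^1024 ≡ 387^2 = 149769 ≡ 2005 (mod 2173)
11^2048 ≡ 2005^2 = 4020025 ≡ 2148 (mod 2173)
2172 = 2048 + 64 + 32 + 16 + 8 + 4 in binary powers of 2.
So 11^2172 ≡ 2148 · 1349 · 1043 · 789 · 1123 · 1603 ≡ 1950 (mod 2173).
Since 1950 ≠ 1, base 11 is a Fermat witness: 2173 is composite.

1950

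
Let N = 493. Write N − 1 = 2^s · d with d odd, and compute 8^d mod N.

206

493 − 1 = 492 = 2^2 · 123, so d = 123.
8^1 ≡ 8 (mod 493)
8^2 ≡ 8^2 = 64 ≡ 64 (mod 493)
8^4 ≡ 64^2 = 4096 ≡ 152 (mod 493)
8^8 ≡ 152^2 = 23104 ≡ 426 (mod 493)
8^16 ≡ 426^2 = 181476 ≡ 52 (mod 493)
8^32 ≡ 52^2 = 2704 ≡ 239 (mod 493)
8^64 ≡ 239^2 = 57121 ≡ 426 (mod 493)
123 = 64 + 32 + 16 + 8 + 2 + 1 in binary powers of 2.
So 8^123 ≡ 426 · 239 · 52 · 426 · 64 · 8 ≡ 206 (mod 493).
Squaring chain: 206 → 38; never reaches −1, so base 8 is a Miller–Rabin witness that 493 is composite.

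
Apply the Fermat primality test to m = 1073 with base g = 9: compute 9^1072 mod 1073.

9^1 ≡ 9 (mod 1073)
9^2 ≡ 9^2 = 81 ≡ 81 (mod 1073)
9^4 ≡ 81^2 = 6561 ≡ 123 (mod 1073)
9^8 ≡ 123^2 = 15129 ≡ 107 (mod 1073)
9^16 ≡ 107^2 = 11449 ≡ 719 (mod 1073)
9^32 ≡ 719^2 = 516961 ≡ 848 (mod 1073)
9^64 ≡ 848^2 = 719104 ≡ 194 (mod 1073)
9^128 ≡ 194^2 = 37636 ≡ 81 (mod 1073)
9^256 ≡ 81^2 = 6561 ≡ 123 (mod 1073)
9^512 ≡ 123^2 = 15129 ≡ 107 (mod 1073)
9^1024 ≡ 107^2 = 11449 ≡ 719 (mod 1073)
1072 = 1024 + 32 + 16 in binary powers of 2.
So 9^1072 ≡ 719 · 848 · 719 ≡ 194 (mod 1073).
Since 194 ≠ 1, base 9 is a Fermat witness: 1073 is composite.

194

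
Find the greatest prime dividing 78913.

78913 = 23 · 3431
3431 = 47 · 73
73 is prime.
So 78913 = 23 · 47 · 73; the largest prime factor is 73.

73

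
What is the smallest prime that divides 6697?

37

6697 is odd.
Digit sum 28, not divisible by 3.
Ends in 7: not divisible by 5.
7: 6697 = 7·956 + 5
11: 6697 = 11·608 + 9
13: 6697 = 13·515 + 2
17: 6697 = 17·393 + 16
19: 6697 = 19·352 + 9
23: 6697 = 23·291 + 4
29: 6697 = 29·230 + 27
31: 6697 = 31·216 + 1
37: 6697 = 37·181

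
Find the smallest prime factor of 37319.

67

37319 is odd.
Digit sum 23, not divisible by 3.
Ends in 9: not divisible by 5.
7: 37319 = 7·5331 + 2
11: 37319 = 11·3392 + 7
13: 37319 = 13·2870 + 9
17: 37319 = 17·2195 + 4
19: 37319 = 19·1964 + 3
23: 37319 = 23·1622 + 13
29: 37319 = 29·1286 + 25
31: 37319 = 31·1203 + 26
37: 37319 = 37·1008 + 23
41: 37319 = 41·910 + 9
43: 37319 = 43·867 + 38
47: 37319 = 47·794 + 1
53: 37319 = 53·704 + 7
59: 37319 = 59·632 + 31
61: 37319 = 61·611 + 48
67: 37319 = 67·557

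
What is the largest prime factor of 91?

13

91 = 7 · 13
13 is prime.
So 91 = 7 · 13; the largest prime factor is 13.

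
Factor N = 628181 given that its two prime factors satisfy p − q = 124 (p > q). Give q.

Since p = q + 124, we have 628181 = q(q + 124), so q² + 124q − 628181 = 0.
Discriminant: 124² + 4·628181 = 15376 + 2512724 = 2528100; √2528100 = 1590.
q = (−124 + 1590)/2 = 733, and p = q + 124 = 857.
Check: 733 · 857 = 628181.

733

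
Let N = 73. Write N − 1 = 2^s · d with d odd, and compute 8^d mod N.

1

73 − 1 = 72 = 2^3 · 9, so d = 9.
8^1 ≡ 8 (mod 73)
8^2 ≡ 8^2 = 64 ≡ 64 (mod 73)
8^4 ≡ 64^2 = 4096 ≡ 8 (mod 73)
8^8 ≡ 8^2 = 64 ≡ 64 (mod 73)
9 = 8 + 1 in binary powers of 2.
So 8^9 ≡ 64 · 8 ≡ 1 (mod 73).
Since 8^d ≡ 1 (mod 73), base 8 does not prove 73 composite.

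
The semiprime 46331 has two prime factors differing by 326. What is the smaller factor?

107

Since p = q + 326, we have 46331 = q(q + 326), so q² + 326q − 46331 = 0.
Discriminant: 326² + 4·46331 = 106276 + 185324 = 291600; √291600 = 540.
q = (−326 + 540)/2 = 107, and p = q + 326 = 433.
Check: 107 · 433 = 46331.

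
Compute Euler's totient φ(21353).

Factor: 21353 = 131 · 163.
φ(21353) = (131−1) · (163−1) = 130 · 162 = 21060.

21060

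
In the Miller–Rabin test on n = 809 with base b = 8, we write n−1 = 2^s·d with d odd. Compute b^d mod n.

318

809 − 1 = 808 = 2^3 · 101, so d = 101.
8^1 ≡ 8 (mod 809)
8^2 ≡ 8^2 = 64 ≡ 64 (mod 809)
8^4 ≡ 64^2 = 4096 ≡ 51 (mod 809)
8^8 ≡ 51^2 = 2601 ≡ 174 (mod 809)
8^16 ≡ 174^2 = 30276 ≡ 343 (mod 809)
8^32 ≡ 343^2 = 117649 ≡ 344 (mod 809)
8^64 ≡ 344^2 = 118336 ≡ 222 (mod 809)
101 = 64 + 32 + 4 + 1 in binary powers of 2.
So 8^101 ≡ 222 · 344 · 51 · 8 ≡ 318 (mod 809).
Squaring chain: 318 → 808 → 1; reaches −1, so base 8 does not prove 809 composite.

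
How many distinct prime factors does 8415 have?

8415 = 3^2 · 935
935 = 5 · 187
187 = 11 · 17
8415 = 3^2 · 5 · 11 · 17, which has 4 distinct prime factors.

4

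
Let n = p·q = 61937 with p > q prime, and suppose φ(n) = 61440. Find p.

φ(n) = (p−1)(q−1) = n − (p+q) + 1, so p + q = 61937 − 61440 + 1 = 498.
p and q are the roots of t² − 498t + 61937 = 0.
Discriminant: 498² − 4·61937 = 248004 − 247748 = 256; √256 = 16.
q = (498 − 16)/2 = 241, p = (498 + 16)/2 = 257.
Check: 241 · 257 = 61937.

257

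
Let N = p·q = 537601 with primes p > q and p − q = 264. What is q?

613

Since p = q + 264, we have 537601 = q(q + 264), so q² + 264q − 537601 = 0.
Discriminant: 264² + 4·537601 = 69696 + 2150404 = 2220100; √2220100 = 1490.
q = (−264 + 1490)/2 = 613, and p = q + 264 = 877.
Check: 613 · 877 = 537601.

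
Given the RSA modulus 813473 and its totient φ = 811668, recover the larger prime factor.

947

φ(n) = (p−1)(q−1) = n − (p+q) + 1, so p + q = 813473 − 811668 + 1 = 1806.
p and q are the roots of t² − 1806t + 813473 = 0.
Discriminant: 1806² − 4·813473 = 3261636 − 3253892 = 7744; √7744 = 88.
q = (1806 − 88)/2 = 859, p = (1806 + 88)/2 = 947.
Check: 859 · 947 = 813473.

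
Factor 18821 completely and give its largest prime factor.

18821 = 11 · 1711
1711 = 29 · 59
59 is prime.
So 18821 = 11 · 29 · 59; the largest prime factor is 59.

59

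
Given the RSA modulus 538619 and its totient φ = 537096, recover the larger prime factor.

φ(n) = (p−1)(q−1) = n − (p+q) + 1, so p + q = 538619 − 537096 + 1 = 1524.
p and q are the roots of t² − 1524t + 538619 = 0.
Discriminant: 1524² − 4·538619 = 2322576 − 2154476 = 168100; √168100 = 410.
q = (1524 − 410)/2 = 557, p = (1524 + 410)/2 = 967.
Check: 557 · 967 = 538619.

967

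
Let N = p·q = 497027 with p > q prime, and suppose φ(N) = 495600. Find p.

827

φ(n) = (p−1)(q−1) = n − (p+q) + 1, so p + q = 497027 − 495600 + 1 = 1428.
p and q are the roots of t² − 1428t + 497027 = 0.
Discriminant: 1428² − 4·497027 = 2039184 − 1988108 = 51076; √51076 = 226.
q = (1428 − 226)/2 = 601, p = (1428 + 226)/2 = 827.
Check: 601 · 827 = 497027.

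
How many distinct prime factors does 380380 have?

380380 = 2^2 · 95095
95095 = 5 · 19019
19019 = 7 · 2717
2717 = 11 · 247
247 = 13 · 19
380380 = 2^2 · 5 · 7 · 11 · 13 · 19, which has 6 distinct prime factors.

6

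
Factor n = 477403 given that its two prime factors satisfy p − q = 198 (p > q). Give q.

599

Since p = q + 198, we have 477403 = q(q + 198), so q² + 198q − 477403 = 0.
Discriminant: 198² + 4·477403 = 39204 + 1909612 = 1948816; √1948816 = 1396.
q = (−198 + 1396)/2 = 599, and p = q + 198 = 797.
Check: 599 · 797 = 477403.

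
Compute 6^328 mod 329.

267

6^1 ≡ 6 (mod 329)
6^2 ≡ 6^2 = 36 ≡ 36 (mod 329)
6^4 ≡ 36^2 = 1296 ≡ 309 (mod 329)
6^8 ≡ 309^2 = 95481 ≡ 71 (mod 329)
6^16 ≡ 71^2 = 5041 ≡ 106 (mod 329)
6^32 ≡ 106^2 = 11236 ≡ 50 (mod 329)
6^64 ≡ 50^2 = 2500 ≡ 197 (mod 329)
6^128 ≡ 197^2 = 38809 ≡ 316 (mod 329)
6^256 ≡ 316^2 = 99856 ≡ 169 (mod 329)
328 = 256 + 64 + 8 in binary powers of 2.
So 6^328 ≡ 169 · 197 · 71 ≡ 267 (mod 329).
Since 267 ≠ 1, base 6 is a Fermat witness: 329 is composite.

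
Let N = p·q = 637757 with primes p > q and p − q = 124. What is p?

Since p = q + 124, we have 637757 = q(q + 124), so q² + 124q − 637757 = 0.
Discriminant: 124² + 4·637757 = 15376 + 2551028 = 2566404; √2566404 = 1602.
q = (−124 + 1602)/2 = 739, and p = q + 124 = 863.
Check: 739 · 863 = 637757.

863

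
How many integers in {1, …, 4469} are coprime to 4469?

4320

Factor: 4469 = 41 · 109.
φ(4469) = (41−1) · (109−1) = 40 · 108 = 4320.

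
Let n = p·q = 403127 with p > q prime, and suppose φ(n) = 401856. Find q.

φ(n) = (p−1)(q−1) = n − (p+q) + 1, so p + q = 403127 − 401856 + 1 = 1272.
p and q are the roots of t² − 1272t + 403127 = 0.
Discriminant: 1272² − 4·403127 = 1617984 − 1612508 = 5476; √5476 = 74.
q = (1272 − 74)/2 = 599, p = (1272 + 74)/2 = 673.
Check: 599 · 673 = 403127.

599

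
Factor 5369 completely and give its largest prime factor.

59

5369 = 7 · 767
767 = 13 · 59
59 is prime.
So 5369 = 7 · 13 · 59; the largest prime factor is 59.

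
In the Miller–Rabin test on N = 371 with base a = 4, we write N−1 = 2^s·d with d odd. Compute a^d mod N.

170

371 − 1 = 370 = 2^1 · 185, so d = 185.
4^1 ≡ 4 (mod 371)
4^2 ≡ 4^2 = 16 ≡ 16 (mod 371)
4^4 ≡ 16^2 = 256 ≡ 256 (mod 371)
4^8 ≡ 256^2 = 65536 ≡ 240 (mod 371)
4^16 ≡ 240^2 = 57600 ≡ 95 (mod 371)
4^32 ≡ 95^2 = 9025 ≡ 121 (mod 371)
4^64 ≡ 121^2 = 14641 ≡ 172 (mod 371)
4^128 ≡ 172^2 = 29584 ≡ 275 (mod 371)
185 = 128 + 32 + 16 + 8 + 1 in binary powers of 2.
So 4^185 ≡ 275 · 121 · 95 · 240 · 4 ≡ 170 (mod 371).
Squaring chain: 170; never reaches −1, so base 4 is a Miller–Rabin witness that 371 is composite.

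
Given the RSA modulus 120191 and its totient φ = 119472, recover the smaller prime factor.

φ(n) = (p−1)(q−1) = n − (p+q) + 1, so p + q = 120191 − 119472 + 1 = 720.
p and q are the roots of t² − 720t + 120191 = 0.
Discriminant: 720² − 4·120191 = 518400 − 480764 = 37636; √37636 = 194.
q = (720 − 194)/2 = 263, p = (720 + 194)/2 = 457.
Check: 263 · 457 = 120191.

263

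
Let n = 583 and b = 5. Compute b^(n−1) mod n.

322

5^1 ≡ 5 (mod 583)
5^2 ≡ 5^2 = 25 ≡ 25 (mod 583)
5^4 ≡ 25^2 = 625 ≡ 42 (mod 583)
5^8 ≡ 42^2 = 1764 ≡ 15 (mod 583)
5^16 ≡ 15^2 = 225 ≡ 225 (mod 583)
5^32 ≡ 225^2 = 50625 ≡ 487 (mod 583)
5^64 ≡ 487^2 = 237169 ≡ 471 (mod 583)
5^128 ≡ 471^2 = 221841 ≡ 301 (mod 583)
5^256 ≡ 301^2 = 90601 ≡ 236 (mod 583)
5^512 ≡ 236^2 = 55696 ≡ 311 (mod 583)
582 = 512 + 64 + 4 + 2 in binary powers of 2.
So 5^582 ≡ 311 · 471 · 42 · 25 ≡ 322 (mod 583).
Since 322 ≠ 1, base 5 is a Fermat witness: 583 is composite.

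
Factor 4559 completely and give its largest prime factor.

97

4559 = 47 · 97
97 is prime.
So 4559 = 47 · 97; the largest prime factor is 97.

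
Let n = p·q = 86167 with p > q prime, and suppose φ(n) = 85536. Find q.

199

φ(n) = (p−1)(q−1) = n − (p+q) + 1, so p + q = 86167 − 85536 + 1 = 632.
p and q are the roots of t² − 632t + 86167 = 0.
Discriminant: 632² − 4·86167 = 399424 − 344668 = 54756; √54756 = 234.
q = (632 − 234)/2 = 199, p = (632 + 234)/2 = 433.
Check: 199 · 433 = 86167.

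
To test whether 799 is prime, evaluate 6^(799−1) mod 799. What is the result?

6^1 ≡ 6 (mod 799)
6^2 ≡ 6^2 = 36 ≡ 36 (mod 799)
6^4 ≡ 36^2 = 1296 ≡ 497 (mod 799)
6^8 ≡ 497^2 = 247009 ≡ 118 (mod 799)
6^16 ≡ 118^2 = 13924 ≡ 341 (mod 799)
6^32 ≡ 341^2 = 116281 ≡ 426 (mod 799)
6^64 ≡ 426^2 = 181476 ≡ 103 (mod 799)
6^128 ≡ 103^2 = 10609 ≡ 222 (mod 799)
6^256 ≡ 222^2 = 49284 ≡ 545 (mod 799)
6^512 ≡ 545^2 = 297025 ≡ 596 (mod 799)
798 = 512 + 256 + 16 + 8 + 4 + 2 in binary powers of 2.
So 6^798 ≡ 596 · 545 · 341 · 118 · 497 · 36 ≡ 247 (mod 799).
Since 247 ≠ 1, base 6 is a Fermat witness: 799 is composite.

247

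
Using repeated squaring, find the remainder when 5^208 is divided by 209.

81

5^1 ≡ 5 (mod 209)
5^2 ≡ 5^2 = 25 ≡ 25 (mod 209)
5^4 ≡ 25^2 = 625 ≡ 207 (mod 209)
5^8 ≡ 207^2 = 42849 ≡ 4 (mod 209)
5^16 ≡ 4^2 = 16 ≡ 16 (mod 209)
5^32 ≡ 16^2 = 256 ≡ 47 (mod 209)
5^64 ≡ 47^2 = 2209 ≡ 119 (mod 209)
5^128 ≡ 119^2 = 14161 ≡ 158 (mod 209)
208 = 128 + 64 + 16 in binary powers of 2.
So 5^208 ≡ 158 · 119 · 16 ≡ 81 (mod 209).
Since 81 ≠ 1, base 5 is a Fermat witness: 209 is composite.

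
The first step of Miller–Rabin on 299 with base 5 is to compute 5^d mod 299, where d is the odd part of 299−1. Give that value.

299 − 1 = 298 = 2^1 · 149, so d = 149.
5^1 ≡ 5 (mod 299)
5^2 ≡ 5^2 = 25 ≡ 25 (mod 299)
5^4 ≡ 25^2 = 625 ≡ 27 (mod 299)
5^8 ≡ 27^2 = 729 ≡ 131 (mod 299)
5^16 ≡ 131^2 = 17161 ≡ 118 (mod 299)
5^32 ≡ 118^2 = 13924 ≡ 170 (mod 299)
5^64 ≡ 170^2 = 28900 ≡ 196 (mod 299)
5^128 ≡ 196^2 = 38416 ≡ 144 (mod 299)
149 = 128 + 16 + 4 + 1 in binary powers of 2.
So 5^149 ≡ 144 · 118 · 27 · 5 ≡ 291 (mod 299).
Squaring chain: 291; never reaches −1, so base 5 is a Miller–Rabin witness that 299 is composite.

291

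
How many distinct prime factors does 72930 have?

6

72930 = 2 · 36465
36465 = 3 · 12155
12155 = 5 · 2431
2431 = 11 · 221
221 = 13 · 17
72930 = 2 · 3 · 5 · 11 · 13 · 17, which has 6 distinct prime factors.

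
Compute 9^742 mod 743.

9^1 ≡ 9 (mod 743)
9^2 ≡ 9^2 = 81 ≡ 81 (mod 743)
9^4 ≡ 81^2 = 6561 ≡ 617 (mod 743)
9^8 ≡ 617^2 = 380689 ≡ 273 (mod 743)
9^16 ≡ 273^2 = 74529 ≡ 229 (mod 743)
9^32 ≡ 229^2 = 52441 ≡ 431 (mod 743)
9^64 ≡ 431^2 = 185761 ≡ 11 (mod 743)
9^128 ≡ 11^2 = 121 ≡ 121 (mod 743)
9^256 ≡ 121^2 = 14641 ≡ 524 (mod 743)
9^512 ≡ 524^2 = 274576 ≡ 409 (mod 743)
742 = 512 + 128 + 64 + 32 + 4 + 2 in binary powers of 2.
So 9^742 ≡ 409 · 121 · 11 · 431 · 617 · 81 ≡ 1 (mod 743).
Since the result is 1, base 9 gives no evidence that 743 is composite.

1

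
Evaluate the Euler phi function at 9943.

9720

Factor: 9943 = 61 · 163.
φ(9943) = (61−1) · (163−1) = 60 · 162 = 9720.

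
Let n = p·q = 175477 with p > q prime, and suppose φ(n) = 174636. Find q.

379

φ(n) = (p−1)(q−1) = n − (p+q) + 1, so p + q = 175477 − 174636 + 1 = 842.
p and q are the roots of t² − 842t + 175477 = 0.
Discriminant: 842² − 4·175477 = 708964 − 701908 = 7056; √7056 = 84.
q = (842 − 84)/2 = 379, p = (842 + 84)/2 = 463.
Check: 379 · 463 = 175477.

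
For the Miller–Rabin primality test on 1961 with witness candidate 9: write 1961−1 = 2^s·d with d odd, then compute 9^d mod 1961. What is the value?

1961 − 1 = 1960 = 2^3 · 245, so d = 245.
9^1 ≡ 9 (mod 1961)
9^2 ≡ 9^2 = 81 ≡ 81 (mod 1961)
9^4 ≡ 81^2 = 6561 ≡ 678 (mod 1961)
9^8 ≡ 678^2 = 459684 ≡ 810 (mod 1961)
9^16 ≡ 810^2 = 656100 ≡ 1126 (mod 1961)
9^32 ≡ 1126^2 = 1267876 ≡ 1070 (mod 1961)
9^64 ≡ 1070^2 = 1144900 ≡ 1637 (mod 1961)
9^128 ≡ 1637^2 = 2679769 ≡ 1043 (mod 1961)
245 = 128 + 64 + 32 + 16 + 4 + 1 in binary powers of 2.
So 9^245 ≡ 1043 · 1637 · 1070 · 1126 · 678 · 9 ≡ 229 (mod 1961).
Squaring chain: 229 → 1455 → 1106; never reaches −1, so base 9 is a Miller–Rabin witness that 1961 is composite.

229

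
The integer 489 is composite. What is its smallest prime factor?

489 is odd.
Digit sum 21, divisible by 3.

3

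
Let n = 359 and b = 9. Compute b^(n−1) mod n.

9^1 ≡ 9 (mod 359)
9^2 ≡ 9^2 = 81 ≡ 81 (mod 359)
9^4 ≡ 81^2 = 6561 ≡ 99 (mod 359)
9^8 ≡ 99^2 = 9801 ≡ 108 (mod 359)
9^16 ≡ 108^2 = 11664 ≡ 176 (mod 359)
9^32 ≡ 176^2 = 30976 ≡ 102 (mod 359)
9^64 ≡ 102^2 = 10404 ≡ 352 (mod 359)
9^128 ≡ 352^2 = 123904 ≡ 49 (mod 359)
9^256 ≡ 49^2 = 2401 ≡ 247 (mod 359)
358 = 256 + 64 + 32 + 4 + 2 in binary powers of 2.
So 9^358 ≡ 247 · 352 · 102 · 99 · 81 ≡ 1 (mod 359).
Since the result is 1, base 9 gives no evidence that 359 is composite.

1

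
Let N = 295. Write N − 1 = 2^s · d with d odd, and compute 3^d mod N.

127

295 − 1 = 294 = 2^1 · 147, so d = 147.
3^1 ≡ 3 (mod 295)
3^2 ≡ 3^2 = 9 ≡ 9 (mod 295)
3^4 ≡ 9^2 = 81 ≡ 81 (mod 295)
3^8 ≡ 81^2 = 6561 ≡ 71 (mod 295)
3^16 ≡ 71^2 = 5041 ≡ 26 (mod 295)
3^32 ≡ 26^2 = 676 ≡ 86 (mod 295)
3^64 ≡ 86^2 = 7396 ≡ 21 (mod 295)
3^128 ≡ 21^2 = 441 ≡ 146 (mod 295)
147 = 128 + 16 + 2 + 1 in binary powers of 2.
So 3^147 ≡ 146 · 26 · 9 · 3 ≡ 127 (mod 295).
Squaring chain: 127; never reaches −1, so base 3 is a Miller–Rabin witness that 295 is composite.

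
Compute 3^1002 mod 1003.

144

3^1 ≡ 3 (mod 1003)
3^2 ≡ 3^2 = 9 ≡ 9 (mod 1003)
3^4 ≡ 9^2 = 81 ≡ 81 (mod 1003)
3^8 ≡ 81^2 = 6561 ≡ 543 (mod 1003)
3^16 ≡ 543^2 = 294849 ≡ 970 (mod 1003)
3^32 ≡ 970^2 = 940900 ≡ 86 (mod 1003)
3^64 ≡ 86^2 = 7396 ≡ 375 (mod 1003)
3^128 ≡ 375^2 = 140625 ≡ 205 (mod 1003)
3^256 ≡ 205^2 = 42025 ≡ 902 (mod 1003)
3^512 ≡ 902^2 = 813604 ≡ 171 (mod 1003)
1002 = 512 + 256 + 128 + 64 + 32 + 8 + 2 in binary powers of 2.
So 3^1002 ≡ 171 · 902 · 205 · 375 · 86 · 543 · 9 ≡ 144 (mod 1003).
Since 144 ≠ 1, base 3 is a Fermat witness: 1003 is composite.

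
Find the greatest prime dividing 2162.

47

2162 = 2 · 1081
1081 = 23 · 47
47 is prime.
So 2162 = 2 · 23 · 47; the largest prime factor is 47.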